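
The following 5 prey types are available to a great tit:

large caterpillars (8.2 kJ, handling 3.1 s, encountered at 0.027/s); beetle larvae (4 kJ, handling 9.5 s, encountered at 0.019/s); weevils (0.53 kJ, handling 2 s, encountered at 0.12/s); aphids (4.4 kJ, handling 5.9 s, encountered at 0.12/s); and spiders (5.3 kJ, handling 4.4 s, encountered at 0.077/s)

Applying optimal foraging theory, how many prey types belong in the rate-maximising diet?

Profitabilities (E/h, kJ/s): large caterpillars 2.65, spiders 1.2, aphids 0.746, beetle larvae 0.421, weevils 0.265. Add prey in this order while the next type's profitability exceeds the intake rate on those already taken.
Rate on top 1: 0.2043. spiders: 1.2 > 0.2043 → include.
Rate on top 2: 0.4425. aphids: 0.746 > 0.4425 → include.
Rate on top 3: 0.5433. beetle larvae: 0.421 < 0.5433 → exclude; stop.
Optimal diet: large caterpillars, spiders, aphids — 3 of 5 types.

3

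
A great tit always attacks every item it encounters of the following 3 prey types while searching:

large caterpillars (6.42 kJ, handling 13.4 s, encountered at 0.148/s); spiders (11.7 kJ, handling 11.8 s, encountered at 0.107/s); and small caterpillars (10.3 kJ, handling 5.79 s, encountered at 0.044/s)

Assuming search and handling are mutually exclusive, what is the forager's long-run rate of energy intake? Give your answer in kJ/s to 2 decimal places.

R = Σλ_iE_i / (1 + Σλ_ih_i)
Numerator: 0.148×6.42 + 0.107×11.7 + 0.044×10.3 = 2.655
Denominator: 1 + 0.148×13.4 + 0.107×11.8 + 0.044×5.79 = 4.501
R = 2.655/4.501 = 0.59 kJ/s

0.59 kJ/s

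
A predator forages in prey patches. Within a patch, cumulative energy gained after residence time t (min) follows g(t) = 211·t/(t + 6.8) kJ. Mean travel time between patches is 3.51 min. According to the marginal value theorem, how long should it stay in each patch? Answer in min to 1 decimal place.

4.9 min

Maximise g(t)/(T+t): set derivative to zero → g'(t)(T+t) = g(t).
g'(t) = 211·6.8/(t + 6.8)². Setting 211·6.8/(t+6.8)² = 211t/[(t+6.8)(3.51+t)] gives 6.8(3.51+t) = t(t+6.8), so t² = 6.8×3.51 = 23.87.
t* = √23.87 = 4.885 min.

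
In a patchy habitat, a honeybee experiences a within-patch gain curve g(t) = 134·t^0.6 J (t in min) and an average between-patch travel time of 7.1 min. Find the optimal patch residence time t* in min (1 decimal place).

By the marginal value theorem, leave when the instantaneous gain rate g'(t) equals the habitat-wide average g(t)/(T + t).
g'(t) = 0.6·134·t^-0.4. Setting 0.6·134·t^-0.4 = 134·t^0.6/(7.1+t) gives 0.6(7.1+t) = t, so 0.40·t = 0.6×7.1.
t* = 0.6×7.1/0.40 = 10.65 min.

10.6 min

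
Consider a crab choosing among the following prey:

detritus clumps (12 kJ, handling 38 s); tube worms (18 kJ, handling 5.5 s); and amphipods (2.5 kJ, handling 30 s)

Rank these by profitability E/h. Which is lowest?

Profitability E/h (kJ/s): detritus clumps = 12/38 = 0.316, tube worms = 18/5.5 = 3.27, amphipods = 2.5/30 = 0.0833.
Ranked: tube worms > detritus clumps > amphipods.

amphipods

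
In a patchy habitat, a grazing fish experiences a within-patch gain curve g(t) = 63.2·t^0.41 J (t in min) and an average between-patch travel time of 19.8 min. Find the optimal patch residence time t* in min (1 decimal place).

13.8 min

By the marginal value theorem, leave when the instantaneous gain rate g'(t) equals the habitat-wide average g(t)/(T + t).
g'(t) = 0.41·63.2·t^-0.59. Setting 0.41·63.2·t^-0.59 = 63.2·t^0.41/(19.8+t) gives 0.41(19.8+t) = t, so 0.59·t = 0.41×19.8.
t* = 0.41×19.8/0.59 = 13.76 min.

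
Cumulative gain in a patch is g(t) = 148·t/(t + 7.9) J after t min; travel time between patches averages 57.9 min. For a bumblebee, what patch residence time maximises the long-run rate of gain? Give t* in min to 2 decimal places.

Optimal t* satisfies g'(t*) = g(t*)/(T + t*).
g'(t) = 148·7.9/(t + 7.9)². Setting 148·7.9/(t+7.9)² = 148t/[(t+7.9)(57.9+t)] gives 7.9(57.9+t) = t(t+7.9), so t² = 7.9×57.9 = 457.4.
t* = √457.4 = 21.39 min.

21.39 min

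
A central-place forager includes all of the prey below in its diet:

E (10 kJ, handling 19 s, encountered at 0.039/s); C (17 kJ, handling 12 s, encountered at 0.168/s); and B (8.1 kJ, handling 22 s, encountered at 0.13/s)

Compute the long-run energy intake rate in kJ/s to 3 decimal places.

R = (0.039×10 + 0.168×17 + 0.13×8.1) / (1 + 0.039×19 + 0.168×12 + 0.13×22) = 4.299/6.617 = 0.6497 kJ/s.

0.650 kJ/s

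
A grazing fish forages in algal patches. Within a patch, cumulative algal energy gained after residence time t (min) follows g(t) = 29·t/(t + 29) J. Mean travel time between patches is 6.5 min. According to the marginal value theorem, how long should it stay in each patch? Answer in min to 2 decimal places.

Maximise g(t)/(T+t): set derivative to zero → g'(t)(T+t) = g(t).
g'(t) = 29·29/(t + 29)². Setting 29·29/(t+29)² = 29t/[(t+29)(6.5+t)] gives 29(6.5+t) = t(t+29), so t² = 29×6.5 = 188.5.
t* = √188.5 = 13.73 min.

13.73 min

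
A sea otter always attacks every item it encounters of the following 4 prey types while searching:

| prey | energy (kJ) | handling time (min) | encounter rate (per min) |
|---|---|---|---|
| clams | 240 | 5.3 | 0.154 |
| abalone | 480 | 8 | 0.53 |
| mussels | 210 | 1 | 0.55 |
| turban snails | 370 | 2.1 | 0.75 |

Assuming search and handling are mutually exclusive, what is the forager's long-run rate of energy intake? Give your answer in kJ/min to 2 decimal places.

R = (0.154×240 + 0.53×480 + 0.55×210 + 0.75×370) / (1 + 0.154×5.3 + 0.53×8 + 0.55×1 + 0.75×2.1) = 684.4/8.181 = 83.65 kJ/min.

83.65 kJ/min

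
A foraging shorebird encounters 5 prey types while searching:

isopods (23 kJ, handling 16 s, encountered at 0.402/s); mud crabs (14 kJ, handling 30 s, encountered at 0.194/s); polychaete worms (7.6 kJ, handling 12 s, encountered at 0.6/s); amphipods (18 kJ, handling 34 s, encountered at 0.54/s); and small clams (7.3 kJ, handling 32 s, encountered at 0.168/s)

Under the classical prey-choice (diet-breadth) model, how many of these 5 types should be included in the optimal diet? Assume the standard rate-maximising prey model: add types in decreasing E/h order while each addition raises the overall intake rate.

1

E/h in descending order: isopods 1.44, polychaete worms 0.633, amphipods 0.529, mud crabs 0.467, small clams 0.228 kJ/s. The optimal diet is the largest prefix of this list for which every included type satisfies E_i/h_i > R on the types above it.
Rate on top 1: 1.244. polychaete worms: 0.633 < 1.244 → exclude; stop.
Optimal diet: isopods — 1 of 5 types.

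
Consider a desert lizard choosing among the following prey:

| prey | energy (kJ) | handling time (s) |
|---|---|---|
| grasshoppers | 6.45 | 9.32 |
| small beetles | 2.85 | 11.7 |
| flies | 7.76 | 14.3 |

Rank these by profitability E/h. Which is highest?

Profitability E/h (kJ/s): grasshoppers = 6.45/9.32 = 0.692, small beetles = 2.85/11.7 = 0.244, flies = 7.76/14.3 = 0.543.
Ranked: grasshoppers > flies > small beetles.

grasshoppers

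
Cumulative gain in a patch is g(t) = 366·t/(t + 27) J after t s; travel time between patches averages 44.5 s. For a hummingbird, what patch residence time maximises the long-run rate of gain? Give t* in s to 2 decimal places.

34.66 s

Optimal t* satisfies g'(t*) = g(t*)/(T + t*).
g'(t) = 366·27/(t + 27)². Setting 366·27/(t+27)² = 366t/[(t+27)(44.5+t)] gives 27(44.5+t) = t(t+27), so t² = 27×44.5 = 1202.
t* = √1202 = 34.66 s.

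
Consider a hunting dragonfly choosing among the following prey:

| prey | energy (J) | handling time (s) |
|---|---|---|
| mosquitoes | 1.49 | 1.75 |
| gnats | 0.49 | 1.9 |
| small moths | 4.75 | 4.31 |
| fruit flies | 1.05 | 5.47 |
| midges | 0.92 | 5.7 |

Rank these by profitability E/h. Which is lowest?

midges

Profitability E/h (J/s): mosquitoes = 1.49/1.75 = 0.851, gnats = 0.49/1.9 = 0.258, small moths = 4.75/4.31 = 1.1, fruit flies = 1.05/5.47 = 0.192, midges = 0.92/5.7 = 0.161.
Ranked: small moths > mosquitoes > gnats > fruit flies > midges.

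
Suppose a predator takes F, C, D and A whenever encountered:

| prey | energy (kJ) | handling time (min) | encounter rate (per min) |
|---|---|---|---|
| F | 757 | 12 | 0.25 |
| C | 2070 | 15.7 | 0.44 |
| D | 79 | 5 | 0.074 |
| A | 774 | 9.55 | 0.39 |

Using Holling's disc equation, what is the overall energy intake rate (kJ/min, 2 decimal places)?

93.83 kJ/min

Energy encountered per unit search time: 0.25×757 + 0.44×2070 + 0.074×79 + 0.39×774 = 1408 kJ/min.
Handling time per unit search time: 0.25×12 + 0.44×15.7 + 0.074×5 + 0.39×9.55 = 14.
Rate = 1408/(1 + 14) = 93.83 kJ/min.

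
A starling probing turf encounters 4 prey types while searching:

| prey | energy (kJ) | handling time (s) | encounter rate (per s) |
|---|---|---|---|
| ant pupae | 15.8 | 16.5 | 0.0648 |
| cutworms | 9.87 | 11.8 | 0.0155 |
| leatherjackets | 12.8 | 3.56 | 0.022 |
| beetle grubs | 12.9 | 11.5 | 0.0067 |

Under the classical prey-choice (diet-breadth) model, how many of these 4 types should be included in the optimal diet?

4

Profitabilities (E/h, kJ/s): leatherjackets 3.6, beetle grubs 1.12, ant pupae 0.958, cutworms 0.836. Add prey in this order while the next type's profitability exceeds the intake rate on those already taken.
Rate on top 1: 0.2611. beetle grubs: 1.12 > 0.2611 → include.
Rate on top 2: 0.3185. ant pupae: 0.958 > 0.3185 → include.
Rate on top 3: 0.6257. cutworms: 0.836 > 0.6257 → include.
Optimal diet: leatherjackets, beetle grubs, ant pupae, cutworms — 4 of 4 types.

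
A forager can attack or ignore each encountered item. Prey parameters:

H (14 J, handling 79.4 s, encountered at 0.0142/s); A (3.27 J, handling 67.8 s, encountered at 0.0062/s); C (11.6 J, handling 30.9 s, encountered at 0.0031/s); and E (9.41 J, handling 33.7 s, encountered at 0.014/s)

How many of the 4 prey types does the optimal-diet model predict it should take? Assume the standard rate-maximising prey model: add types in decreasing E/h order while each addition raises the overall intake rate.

Rank by E/h (J/s): C 0.375, E 0.279, H 0.176, A 0.0482. Include each in turn until the next type's E/h falls below the running intake rate.
Rate on top 1: 0.03282. E: 0.279 > 0.03282 → include.
Rate on top 2: 0.107. H: 0.176 > 0.107 → include.
Rate on top 3: 0.136. A: 0.0482 < 0.136 → exclude; stop.
Optimal diet: C, E, H — 3 of 4 types.

3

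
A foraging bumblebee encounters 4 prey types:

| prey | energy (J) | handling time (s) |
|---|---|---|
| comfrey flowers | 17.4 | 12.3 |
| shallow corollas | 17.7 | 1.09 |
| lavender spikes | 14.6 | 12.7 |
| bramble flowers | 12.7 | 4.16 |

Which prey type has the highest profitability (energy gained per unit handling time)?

shallow corollas

Profitability E/h (J/s): comfrey flowers = 17.4/12.3 = 1.41, shallow corollas = 17.7/1.09 = 16.2, lavender spikes = 14.6/12.7 = 1.15, bramble flowers = 12.7/4.16 = 3.05.
Ranked: shallow corollas > bramble flowers > comfrey flowers > lavender spikes.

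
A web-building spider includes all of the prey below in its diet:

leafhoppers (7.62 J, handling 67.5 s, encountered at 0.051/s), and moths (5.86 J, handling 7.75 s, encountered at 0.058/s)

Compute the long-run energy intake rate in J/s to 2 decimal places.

R = (0.051×7.62 + 0.058×5.86) / (1 + 0.051×67.5 + 0.058×7.75) = 0.7285/4.892 = 0.1489 J/s.

0.15 J/s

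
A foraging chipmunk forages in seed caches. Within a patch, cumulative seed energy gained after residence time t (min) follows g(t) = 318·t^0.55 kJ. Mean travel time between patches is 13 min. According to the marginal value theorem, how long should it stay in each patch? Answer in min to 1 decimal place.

15.9 min

By the marginal value theorem, leave when the instantaneous gain rate g'(t) equals the habitat-wide average g(t)/(T + t).
g'(t) = 0.55·318·t^-0.45. Setting 0.55·318·t^-0.45 = 318·t^0.55/(13+t) gives 0.55(13+t) = t, so 0.45·t = 0.55×13.
t* = 0.55×13/0.45 = 15.89 min.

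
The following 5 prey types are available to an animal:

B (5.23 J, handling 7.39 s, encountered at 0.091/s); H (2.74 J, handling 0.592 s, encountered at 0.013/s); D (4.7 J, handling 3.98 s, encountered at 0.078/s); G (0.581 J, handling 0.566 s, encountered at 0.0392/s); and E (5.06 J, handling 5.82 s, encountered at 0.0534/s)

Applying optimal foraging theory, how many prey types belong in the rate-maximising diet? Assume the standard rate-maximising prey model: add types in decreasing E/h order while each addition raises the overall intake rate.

Rank by E/h (J/s): H 4.63, D 1.18, G 1.03, E 0.869, B 0.708. Include each in turn until the next type's E/h falls below the running intake rate.
Rate on top 1: 0.03535. D: 1.18 > 0.03535 → include.
Rate on top 2: 0.3051. G: 1.03 > 0.3051 → include.
Rate on top 3: 0.3171. E: 0.869 > 0.3171 → include.
Rate on top 4: 0.421. B: 0.708 > 0.421 → include.
Optimal diet: H, D, G, E, B — 5 of 5 types.

5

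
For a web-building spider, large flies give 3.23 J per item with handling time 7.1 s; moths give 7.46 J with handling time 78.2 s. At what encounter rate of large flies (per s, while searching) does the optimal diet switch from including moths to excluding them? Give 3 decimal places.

0.037 per s

The zero-one rule: include moths iff E₂/h₂ > λE₁/(1+λh₁). Equality gives the switch point.
λE₁h₂ = E₂ + λE₂h₁ ⇒ λ = E₂/(E₁h₂ − E₂h₁) = 7.46/(252.6 − 52.97) = 0.03737 per s.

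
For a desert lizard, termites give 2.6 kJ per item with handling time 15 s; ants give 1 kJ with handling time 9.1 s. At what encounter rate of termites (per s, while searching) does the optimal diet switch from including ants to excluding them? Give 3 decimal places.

0.115 per s

The zero-one rule: include ants iff E₂/h₂ > λE₁/(1+λh₁). Equality gives the switch point.
λE₁h₂ = E₂ + λE₂h₁ ⇒ λ = E₂/(E₁h₂ − E₂h₁) = 1/(23.66 − 15) = 0.1155 per s.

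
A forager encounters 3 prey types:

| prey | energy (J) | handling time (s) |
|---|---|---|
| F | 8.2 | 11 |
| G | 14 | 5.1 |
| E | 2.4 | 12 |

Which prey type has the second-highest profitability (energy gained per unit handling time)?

F

Profitability E/h (J/s): F = 8.2/11 = 0.745, G = 14/5.1 = 2.75, E = 2.4/12 = 0.2.
Ranked: G > F > E.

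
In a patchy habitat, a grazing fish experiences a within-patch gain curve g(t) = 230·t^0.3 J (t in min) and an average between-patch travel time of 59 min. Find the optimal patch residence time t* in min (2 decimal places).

25.29 min

Optimal t* satisfies g'(t*) = g(t*)/(T + t*).
g'(t) = 0.3·230·t^-0.7. Setting 0.3·230·t^-0.7 = 230·t^0.3/(59+t) gives 0.3(59+t) = t, so 0.70·t = 0.3×59.
t* = 0.3×59/0.70 = 25.29 min.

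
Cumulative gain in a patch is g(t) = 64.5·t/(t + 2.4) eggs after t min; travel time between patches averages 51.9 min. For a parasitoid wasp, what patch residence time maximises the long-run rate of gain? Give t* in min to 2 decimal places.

Maximise g(t)/(T+t): set derivative to zero → g'(t)(T+t) = g(t).
g'(t) = 64.5·2.4/(t + 2.4)². Setting 64.5·2.4/(t+2.4)² = 64.5t/[(t+2.4)(51.9+t)] gives 2.4(51.9+t) = t(t+2.4), so t² = 2.4×51.9 = 124.6.
t* = √124.6 = 11.16 min.

11.16 min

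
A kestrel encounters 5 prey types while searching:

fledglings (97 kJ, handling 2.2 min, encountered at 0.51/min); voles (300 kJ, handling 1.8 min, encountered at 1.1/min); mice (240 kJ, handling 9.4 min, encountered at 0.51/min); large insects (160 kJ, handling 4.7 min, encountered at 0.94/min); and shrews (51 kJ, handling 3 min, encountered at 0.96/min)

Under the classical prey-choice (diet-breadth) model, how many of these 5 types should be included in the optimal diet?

1

Profitabilities (E/h, kJ/min): voles 167, fledglings 44.1, large insects 34, mice 25.5, shrews 17. Add prey in this order while the next type's profitability exceeds the intake rate on those already taken.
Rate on top 1: 110.7. fledglings: 44.1 < 110.7 → exclude; stop.
Optimal diet: voles — 1 of 5 types.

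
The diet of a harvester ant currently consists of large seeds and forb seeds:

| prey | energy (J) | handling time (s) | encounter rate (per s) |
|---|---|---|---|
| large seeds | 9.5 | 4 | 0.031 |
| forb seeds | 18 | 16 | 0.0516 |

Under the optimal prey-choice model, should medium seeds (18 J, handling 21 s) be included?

Yes

Intake rate on the current diet: R = (0.031×9.5 + 0.0516×18) / (1 + 0.031×4 + 0.0516×16) = 1.223/1.95 = 0.6275 J/s.
medium seeds: E/h = 18/21 = 0.8571 J/s.
0.8571 > 0.6275, so adding medium seeds raises the average — include it.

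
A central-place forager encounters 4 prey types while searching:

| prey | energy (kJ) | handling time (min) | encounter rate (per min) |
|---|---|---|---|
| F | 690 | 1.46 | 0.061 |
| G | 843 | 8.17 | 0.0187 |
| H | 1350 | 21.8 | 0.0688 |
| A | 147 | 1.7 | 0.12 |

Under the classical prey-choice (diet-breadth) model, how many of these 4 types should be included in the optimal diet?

Rank by E/h (kJ/min): F 473, G 103, A 86.5, H 61.9. Include each in turn until the next type's E/h falls below the running intake rate.
Rate on top 1: 38.65. G: 103 > 38.65 → include.
Rate on top 2: 46.59. A: 86.5 > 46.59 → include.
Rate on top 3: 52.21. H: 61.9 > 52.21 → include.
Optimal diet: F, G, A, H — 4 of 4 types.

4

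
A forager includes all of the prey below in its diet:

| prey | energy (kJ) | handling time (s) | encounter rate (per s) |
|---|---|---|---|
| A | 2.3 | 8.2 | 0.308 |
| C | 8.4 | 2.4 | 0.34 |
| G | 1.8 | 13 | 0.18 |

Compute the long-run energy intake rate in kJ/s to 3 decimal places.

Energy encountered per unit search time: 0.308×2.3 + 0.34×8.4 + 0.18×1.8 = 3.888 kJ/s.
Handling time per unit search time: 0.308×8.2 + 0.34×2.4 + 0.18×13 = 5.682.
Rate = 3.888/(1 + 5.682) = 0.582 kJ/s.

0.582 kJ/s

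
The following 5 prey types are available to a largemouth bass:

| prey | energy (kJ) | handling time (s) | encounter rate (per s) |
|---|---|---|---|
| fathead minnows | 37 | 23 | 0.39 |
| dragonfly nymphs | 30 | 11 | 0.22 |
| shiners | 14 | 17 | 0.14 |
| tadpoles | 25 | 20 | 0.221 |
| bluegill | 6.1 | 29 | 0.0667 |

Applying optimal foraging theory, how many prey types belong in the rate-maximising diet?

1

Profitabilities (E/h, kJ/s): dragonfly nymphs 2.73, fathead minnows 1.61, tadpoles 1.25, shiners 0.824, bluegill 0.21. Add prey in this order while the next type's profitability exceeds the intake rate on those already taken.
Rate on top 1: 1.93. fathead minnows: 1.61 < 1.93 → exclude; stop.
Optimal diet: dragonfly nymphs — 1 of 5 types.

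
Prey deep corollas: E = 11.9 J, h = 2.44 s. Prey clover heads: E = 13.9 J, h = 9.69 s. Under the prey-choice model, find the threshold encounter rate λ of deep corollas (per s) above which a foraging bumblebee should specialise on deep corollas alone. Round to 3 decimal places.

Drop clover heads once their profitability E₂/h₂ falls below the rate achievable on deep corollas alone: E₂/h₂ = λE₁/(1 + λh₁).
Solve for λ: λE₁h₂ = E₂(1 + λh₁) → λ(E₁h₂ − E₂h₁) = E₂ → λ = E₂/(E₁h₂ − E₂h₁).
λ = 13.9/(11.9×9.69 − 13.9×2.44) = 13.9/81.39 = 0.1708 per s.

0.171 per s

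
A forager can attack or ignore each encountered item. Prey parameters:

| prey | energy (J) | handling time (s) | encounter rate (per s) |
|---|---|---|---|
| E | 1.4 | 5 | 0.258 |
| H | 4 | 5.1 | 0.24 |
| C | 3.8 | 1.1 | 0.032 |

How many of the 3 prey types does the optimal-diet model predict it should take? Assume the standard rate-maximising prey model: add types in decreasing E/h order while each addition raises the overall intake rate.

Rank by E/h (J/s): C 3.45, H 0.784, E 0.28. Include each in turn until the next type's E/h falls below the running intake rate.
Rate on top 1: 0.1175. H: 0.784 > 0.1175 → include.
Rate on top 2: 0.4788. E: 0.28 < 0.4788 → exclude; stop.
Optimal diet: C, H — 2 of 3 types.

2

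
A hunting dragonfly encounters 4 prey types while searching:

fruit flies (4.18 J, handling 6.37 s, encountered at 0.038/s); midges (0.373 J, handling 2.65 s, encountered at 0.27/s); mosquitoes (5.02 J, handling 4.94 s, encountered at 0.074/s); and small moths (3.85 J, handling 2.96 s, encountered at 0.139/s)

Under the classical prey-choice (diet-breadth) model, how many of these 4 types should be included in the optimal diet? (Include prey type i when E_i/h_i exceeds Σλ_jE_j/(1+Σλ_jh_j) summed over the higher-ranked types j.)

E/h in descending order: small moths 1.3, mosquitoes 1.02, fruit flies 0.656, midges 0.141 J/s. The optimal diet is the largest prefix of this list for which every included type satisfies E_i/h_i > R on the types above it.
Rate on top 1: 0.3792. mosquitoes: 1.02 > 0.3792 → include.
Rate on top 2: 0.5102. fruit flies: 0.656 > 0.5102 → include.
Rate on top 3: 0.5277. midges: 0.141 < 0.5277 → exclude; stop.
Optimal diet: small moths, mosquitoes, fruit flies — 3 of 4 types.

3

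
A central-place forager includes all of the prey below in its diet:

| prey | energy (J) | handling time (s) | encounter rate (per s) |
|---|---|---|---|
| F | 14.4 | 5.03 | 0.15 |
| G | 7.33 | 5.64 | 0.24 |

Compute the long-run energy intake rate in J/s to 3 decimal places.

1.261 J/s

Energy encountered per unit search time: 0.15×14.4 + 0.24×7.33 = 3.919 J/s.
Handling time per unit search time: 0.15×5.03 + 0.24×5.64 = 2.108.
Rate = 3.919/(1 + 2.108) = 1.261 J/s.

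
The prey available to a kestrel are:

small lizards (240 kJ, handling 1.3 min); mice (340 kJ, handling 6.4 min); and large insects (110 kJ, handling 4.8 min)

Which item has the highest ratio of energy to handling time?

Profitability E/h (kJ/min): small lizards = 240/1.3 = 185, mice = 340/6.4 = 53.1, large insects = 110/4.8 = 22.9.
Ranked: small lizards > mice > large insects.

small lizards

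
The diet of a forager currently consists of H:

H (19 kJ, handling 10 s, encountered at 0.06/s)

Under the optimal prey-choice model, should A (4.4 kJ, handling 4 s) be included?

Yes

Intake rate on the current diet: R = (0.06×19) / (1 + 0.06×10) = 1.14/1.6 = 0.7125 kJ/s.
A: E/h = 4.4/4 = 1.1 kJ/s.
1.1 > 0.7125, so adding A raises the average — include it.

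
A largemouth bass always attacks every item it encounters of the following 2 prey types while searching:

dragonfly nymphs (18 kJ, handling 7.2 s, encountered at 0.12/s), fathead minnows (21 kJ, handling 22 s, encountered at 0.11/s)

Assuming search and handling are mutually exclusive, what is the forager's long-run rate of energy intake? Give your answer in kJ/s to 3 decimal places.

R = Σλ_iE_i / (1 + Σλ_ih_i)
Numerator: 0.12×18 + 0.11×21 = 4.47
Denominator: 1 + 0.12×7.2 + 0.11×22 = 4.284
R = 4.47/4.284 = 1.043 kJ/s

1.043 kJ/s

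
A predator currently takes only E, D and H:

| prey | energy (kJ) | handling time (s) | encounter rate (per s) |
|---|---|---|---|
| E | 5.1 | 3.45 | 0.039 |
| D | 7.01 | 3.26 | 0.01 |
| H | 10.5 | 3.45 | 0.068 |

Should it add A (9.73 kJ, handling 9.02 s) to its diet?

Current rate: (0.039×5.1 + 0.01×7.01 + 0.068×10.5)/(1 + 0.039×3.45 + 0.01×3.26 + 0.068×3.45) = 0.7013 kJ/s.
Profitability of A: 9.73/9.02 = 1.079 kJ/s.
Since 1.079 > R, including A increases the long-run rate.

Yes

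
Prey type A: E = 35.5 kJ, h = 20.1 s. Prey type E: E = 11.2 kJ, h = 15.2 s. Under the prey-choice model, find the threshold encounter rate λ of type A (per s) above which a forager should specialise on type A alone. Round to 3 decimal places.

0.036 per s

Drop type E once their profitability E₂/h₂ falls below the rate achievable on type A alone: E₂/h₂ = λE₁/(1 + λh₁).
Solve for λ: λE₁h₂ = E₂(1 + λh₁) → λ(E₁h₂ − E₂h₁) = E₂ → λ = E₂/(E₁h₂ − E₂h₁).
λ = 11.2/(35.5×15.2 − 11.2×20.1) = 11.2/314.5 = 0.03561 per s.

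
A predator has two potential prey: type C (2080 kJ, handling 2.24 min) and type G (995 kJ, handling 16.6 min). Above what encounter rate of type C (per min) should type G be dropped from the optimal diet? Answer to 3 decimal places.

Drop type G once their profitability E₂/h₂ falls below the rate achievable on type C alone: E₂/h₂ = λE₁/(1 + λh₁).
Solve for λ: λE₁h₂ = E₂(1 + λh₁) → λ(E₁h₂ − E₂h₁) = E₂ → λ = E₂/(E₁h₂ − E₂h₁).
λ = 995/(2080×16.6 − 995×2.24) = 995/3.23e+04 = 0.03081 per min.

0.031 per min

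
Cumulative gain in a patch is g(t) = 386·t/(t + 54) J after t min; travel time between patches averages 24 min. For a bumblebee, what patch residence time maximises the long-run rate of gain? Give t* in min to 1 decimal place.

36.0 min

Maximise g(t)/(T+t): set derivative to zero → g'(t)(T+t) = g(t).
g'(t) = 386·54/(t + 54)². Setting 386·54/(t+54)² = 386t/[(t+54)(24+t)] gives 54(24+t) = t(t+54), so t² = 54×24 = 1296.
t* = √1296 = 36 min.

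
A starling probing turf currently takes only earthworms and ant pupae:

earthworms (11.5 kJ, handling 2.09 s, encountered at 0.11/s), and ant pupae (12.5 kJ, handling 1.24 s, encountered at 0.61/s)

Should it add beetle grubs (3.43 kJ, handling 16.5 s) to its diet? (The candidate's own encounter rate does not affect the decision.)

No

Current rate: (0.11×11.5 + 0.61×12.5)/(1 + 0.11×2.09 + 0.61×1.24) = 4.476 kJ/s.
Profitability of beetle grubs: 3.43/16.5 = 0.2079 kJ/s.
0.2079 < 4.476, so adding beetle grubs would lower the average — exclude it.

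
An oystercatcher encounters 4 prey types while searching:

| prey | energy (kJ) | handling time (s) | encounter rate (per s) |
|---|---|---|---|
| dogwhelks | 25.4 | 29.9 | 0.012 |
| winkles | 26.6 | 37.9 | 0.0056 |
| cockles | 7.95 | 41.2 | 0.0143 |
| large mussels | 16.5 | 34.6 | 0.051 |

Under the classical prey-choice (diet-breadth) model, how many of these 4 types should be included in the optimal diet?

Profitabilities (E/h, kJ/s): dogwhelks 0.849, winkles 0.702, large mussels 0.477, cockles 0.193. Add prey in this order while the next type's profitability exceeds the intake rate on those already taken.
Rate on top 1: 0.2243. winkles: 0.702 > 0.2243 → include.
Rate on top 2: 0.2888. large mussels: 0.477 > 0.2888 → include.
Rate on top 3: 0.3883. cockles: 0.193 < 0.3883 → exclude; stop.
Optimal diet: dogwhelks, winkles, large mussels — 3 of 4 types.

3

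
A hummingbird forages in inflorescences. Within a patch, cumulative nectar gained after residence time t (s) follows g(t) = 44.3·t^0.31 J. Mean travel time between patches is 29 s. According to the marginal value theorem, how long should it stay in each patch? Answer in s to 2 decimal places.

13.03 s

By the marginal value theorem, leave when the instantaneous gain rate g'(t) equals the habitat-wide average g(t)/(T + t).
g'(t) = 0.31·44.3·t^-0.69. Setting 0.31·44.3·t^-0.69 = 44.3·t^0.31/(29+t) gives 0.31(29+t) = t, so 0.69·t = 0.31×29.
t* = 0.31×29/0.69 = 13.03 s.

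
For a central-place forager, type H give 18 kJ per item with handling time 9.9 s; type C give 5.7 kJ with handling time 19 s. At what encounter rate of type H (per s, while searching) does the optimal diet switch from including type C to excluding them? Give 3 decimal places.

0.020 per s

The zero-one rule: include type C iff E₂/h₂ > λE₁/(1+λh₁). Equality gives the switch point.
λE₁h₂ = E₂ + λE₂h₁ ⇒ λ = E₂/(E₁h₂ − E₂h₁) = 5.7/(342 − 56.43) = 0.01996 per s.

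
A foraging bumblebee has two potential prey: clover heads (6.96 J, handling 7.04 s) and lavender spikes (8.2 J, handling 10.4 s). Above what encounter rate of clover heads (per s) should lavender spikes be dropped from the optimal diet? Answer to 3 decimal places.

Drop lavender spikes once their profitability E₂/h₂ falls below the rate achievable on clover heads alone: E₂/h₂ = λE₁/(1 + λh₁).
Solve for λ: λE₁h₂ = E₂(1 + λh₁) → λ(E₁h₂ − E₂h₁) = E₂ → λ = E₂/(E₁h₂ − E₂h₁).
λ = 8.2/(6.96×10.4 − 8.2×7.04) = 8.2/14.66 = 0.5595 per s.

0.559 per s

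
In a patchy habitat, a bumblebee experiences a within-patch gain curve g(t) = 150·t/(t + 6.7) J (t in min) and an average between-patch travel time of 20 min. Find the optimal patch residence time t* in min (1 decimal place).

Optimal t* satisfies g'(t*) = g(t*)/(T + t*).
g'(t) = 150·6.7/(t + 6.7)². Setting 150·6.7/(t+6.7)² = 150t/[(t+6.7)(20+t)] gives 6.7(20+t) = t(t+6.7), so t² = 6.7×20 = 134.
t* = √134 = 11.58 min.

11.6 min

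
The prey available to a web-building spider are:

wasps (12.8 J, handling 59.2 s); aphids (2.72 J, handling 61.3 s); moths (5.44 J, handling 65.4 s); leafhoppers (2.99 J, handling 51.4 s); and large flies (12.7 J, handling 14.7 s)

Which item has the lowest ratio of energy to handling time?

In descending order of E/h:
large flies: 12.7/14.7 = 0.864 J/s
wasps: 12.8/59.2 = 0.216 J/s
moths: 5.44/65.4 = 0.0832 J/s
leafhoppers: 2.99/51.4 = 0.0582 J/s
aphids: 2.72/61.3 = 0.0444 J/s

aphids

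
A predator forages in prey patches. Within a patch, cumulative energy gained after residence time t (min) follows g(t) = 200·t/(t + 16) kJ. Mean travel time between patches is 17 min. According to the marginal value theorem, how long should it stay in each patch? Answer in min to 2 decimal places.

16.49 min

Maximise g(t)/(T+t): set derivative to zero → g'(t)(T+t) = g(t).
g'(t) = 200·16/(t + 16)². Setting 200·16/(t+16)² = 200t/[(t+16)(17+t)] gives 16(17+t) = t(t+16), so t² = 16×17 = 272.
t* = √272 = 16.49 min.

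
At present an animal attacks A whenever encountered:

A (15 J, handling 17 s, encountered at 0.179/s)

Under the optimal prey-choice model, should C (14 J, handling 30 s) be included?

No

Intake rate on the current diet: R = (0.179×15) / (1 + 0.179×17) = 2.685/4.043 = 0.6641 J/s.
Profitability of C: 14/30 = 0.4667 J/s.
0.4667 < 0.6641, so adding C would lower the average — exclude it.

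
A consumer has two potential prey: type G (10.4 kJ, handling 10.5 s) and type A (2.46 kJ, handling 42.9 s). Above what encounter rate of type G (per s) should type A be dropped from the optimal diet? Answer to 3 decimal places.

0.006 per s

Drop type A once their profitability E₂/h₂ falls below the rate achievable on type G alone: E₂/h₂ = λE₁/(1 + λh₁).
Solve for λ: λE₁h₂ = E₂(1 + λh₁) → λ(E₁h₂ − E₂h₁) = E₂ → λ = E₂/(E₁h₂ − E₂h₁).
λ = 2.46/(10.4×42.9 − 2.46×10.5) = 2.46/420.3 = 0.005853 per s.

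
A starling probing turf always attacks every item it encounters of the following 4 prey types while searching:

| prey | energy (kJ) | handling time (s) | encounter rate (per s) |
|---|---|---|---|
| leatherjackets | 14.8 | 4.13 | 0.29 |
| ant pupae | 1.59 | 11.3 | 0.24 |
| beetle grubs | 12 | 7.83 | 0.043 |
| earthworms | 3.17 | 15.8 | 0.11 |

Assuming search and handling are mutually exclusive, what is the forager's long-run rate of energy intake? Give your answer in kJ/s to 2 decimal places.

0.79 kJ/s

R = Σλ_iE_i / (1 + Σλ_ih_i)
Numerator: 0.29×14.8 + 0.24×1.59 + 0.043×12 + 0.11×3.17 = 5.538
Denominator: 1 + 0.29×4.13 + 0.24×11.3 + 0.043×7.83 + 0.11×15.8 = 6.984
R = 5.538/6.984 = 0.793 kJ/s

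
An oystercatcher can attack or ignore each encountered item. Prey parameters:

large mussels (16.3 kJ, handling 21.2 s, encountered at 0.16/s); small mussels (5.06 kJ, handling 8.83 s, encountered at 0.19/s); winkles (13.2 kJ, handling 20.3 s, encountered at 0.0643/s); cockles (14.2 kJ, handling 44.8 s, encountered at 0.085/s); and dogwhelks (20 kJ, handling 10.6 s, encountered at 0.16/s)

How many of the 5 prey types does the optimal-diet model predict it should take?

E/h in descending order: dogwhelks 1.89, large mussels 0.769, winkles 0.65, small mussels 0.573, cockles 0.317 kJ/s. The optimal diet is the largest prefix of this list for which every included type satisfies E_i/h_i > R on the types above it.
Rate on top 1: 1.187. large mussels: 0.769 < 1.187 → exclude; stop.
Optimal diet: dogwhelks — 1 of 5 types.

1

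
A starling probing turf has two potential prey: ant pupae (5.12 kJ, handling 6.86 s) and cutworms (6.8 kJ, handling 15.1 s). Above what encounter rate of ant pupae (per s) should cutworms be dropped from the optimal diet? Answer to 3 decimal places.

Drop cutworms once their profitability E₂/h₂ falls below the rate achievable on ant pupae alone: E₂/h₂ = λE₁/(1 + λh₁).
Solve for λ: λE₁h₂ = E₂(1 + λh₁) → λ(E₁h₂ − E₂h₁) = E₂ → λ = E₂/(E₁h₂ − E₂h₁).
λ = 6.8/(5.12×15.1 − 6.8×6.86) = 6.8/30.66 = 0.2218 per s.

0.222 per s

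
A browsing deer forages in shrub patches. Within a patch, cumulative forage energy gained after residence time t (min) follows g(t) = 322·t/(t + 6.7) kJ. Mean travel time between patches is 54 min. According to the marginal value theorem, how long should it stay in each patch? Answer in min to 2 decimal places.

Maximise g(t)/(T+t): set derivative to zero → g'(t)(T+t) = g(t).
g'(t) = 322·6.7/(t + 6.7)². Setting 322·6.7/(t+6.7)² = 322t/[(t+6.7)(54+t)] gives 6.7(54+t) = t(t+6.7), so t² = 6.7×54 = 361.8.
t* = √361.8 = 19.02 min.

19.02 min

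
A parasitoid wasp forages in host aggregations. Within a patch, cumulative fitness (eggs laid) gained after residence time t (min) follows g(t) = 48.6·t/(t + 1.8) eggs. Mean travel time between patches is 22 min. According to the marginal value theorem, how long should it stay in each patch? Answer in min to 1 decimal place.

6.3 min

Maximise g(t)/(T+t): set derivative to zero → g'(t)(T+t) = g(t).
g'(t) = 48.6·1.8/(t + 1.8)². Setting 48.6·1.8/(t+1.8)² = 48.6t/[(t+1.8)(22+t)] gives 1.8(22+t) = t(t+1.8), so t² = 1.8×22 = 39.6.
t* = √39.6 = 6.293 min.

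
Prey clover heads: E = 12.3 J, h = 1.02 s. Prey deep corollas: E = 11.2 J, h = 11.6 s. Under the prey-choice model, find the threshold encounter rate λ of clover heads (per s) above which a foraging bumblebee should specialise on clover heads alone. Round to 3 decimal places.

0.085 per s

At the threshold, the rate on clover heads alone equals the profitability of deep corollas: λ·12.3/(1 + λ·1.02) = 11.2/11.6 = 0.9655.
Rearranging, λ(12.3 − 0.9655×1.02) = 0.9655, so λ = 0.9655/11.32 = 0.08533 per s.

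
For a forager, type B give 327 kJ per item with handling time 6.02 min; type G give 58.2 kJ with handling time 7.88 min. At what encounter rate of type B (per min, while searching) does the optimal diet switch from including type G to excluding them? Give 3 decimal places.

0.026 per min

Drop type G once their profitability E₂/h₂ falls below the rate achievable on type B alone: E₂/h₂ = λE₁/(1 + λh₁).
Solve for λ: λE₁h₂ = E₂(1 + λh₁) → λ(E₁h₂ − E₂h₁) = E₂ → λ = E₂/(E₁h₂ − E₂h₁).
λ = 58.2/(327×7.88 − 58.2×6.02) = 58.2/2226 = 0.02614 per min.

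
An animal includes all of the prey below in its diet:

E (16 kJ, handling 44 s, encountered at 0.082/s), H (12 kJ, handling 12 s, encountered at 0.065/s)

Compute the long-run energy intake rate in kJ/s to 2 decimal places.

R = (0.082×16 + 0.065×12) / (1 + 0.082×44 + 0.065×12) = 2.092/5.388 = 0.3883 kJ/s.

0.39 kJ/s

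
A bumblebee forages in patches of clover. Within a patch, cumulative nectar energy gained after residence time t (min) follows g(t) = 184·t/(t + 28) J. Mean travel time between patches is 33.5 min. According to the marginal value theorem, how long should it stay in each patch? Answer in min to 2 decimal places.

By the marginal value theorem, leave when the instantaneous gain rate g'(t) equals the habitat-wide average g(t)/(T + t).
g'(t) = 184·28/(t + 28)². Setting 184·28/(t+28)² = 184t/[(t+28)(33.5+t)] gives 28(33.5+t) = t(t+28), so t² = 28×33.5 = 938.
t* = √938 = 30.63 min.

30.63 min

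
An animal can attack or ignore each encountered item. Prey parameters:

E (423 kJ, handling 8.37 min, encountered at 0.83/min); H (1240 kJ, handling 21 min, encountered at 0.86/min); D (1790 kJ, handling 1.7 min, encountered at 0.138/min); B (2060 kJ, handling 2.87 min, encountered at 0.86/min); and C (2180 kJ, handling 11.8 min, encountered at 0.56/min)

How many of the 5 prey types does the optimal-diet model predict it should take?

2

Profitabilities (E/h, kJ/min): D 1.05e+03, B 718, C 185, H 59, E 50.5. Add prey in this order while the next type's profitability exceeds the intake rate on those already taken.
Rate on top 1: 200.1. B: 718 > 200.1 → include.
Rate on top 2: 545.2. C: 185 < 545.2 → exclude; stop.
Optimal diet: D, B — 2 of 5 types.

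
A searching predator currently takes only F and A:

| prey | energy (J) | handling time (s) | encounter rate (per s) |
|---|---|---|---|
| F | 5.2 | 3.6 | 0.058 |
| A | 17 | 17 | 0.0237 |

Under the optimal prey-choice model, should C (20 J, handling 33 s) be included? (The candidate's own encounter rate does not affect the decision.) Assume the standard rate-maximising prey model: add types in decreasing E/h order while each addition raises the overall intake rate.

Current rate: (0.058×5.2 + 0.0237×17)/(1 + 0.058×3.6 + 0.0237×17) = 0.4371 J/s.
C: E/h = 20/33 = 0.6061 J/s.
Since 0.6061 > R, including C increases the long-run rate.

Yes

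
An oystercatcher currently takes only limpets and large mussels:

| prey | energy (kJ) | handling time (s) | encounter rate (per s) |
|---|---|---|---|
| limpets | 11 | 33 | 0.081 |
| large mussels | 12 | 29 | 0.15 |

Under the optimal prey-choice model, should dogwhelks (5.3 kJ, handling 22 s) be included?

Current rate: (0.081×11 + 0.15×12)/(1 + 0.081×33 + 0.15×29) = 0.3354 kJ/s.
dogwhelks: E/h = 5.3/22 = 0.2409 kJ/s.
Since 0.2409 < R, time spent handling dogwhelks is better spent searching.

No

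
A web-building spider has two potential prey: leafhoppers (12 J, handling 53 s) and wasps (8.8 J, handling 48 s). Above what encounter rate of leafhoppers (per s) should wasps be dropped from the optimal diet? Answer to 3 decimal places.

Drop wasps once their profitability E₂/h₂ falls below the rate achievable on leafhoppers alone: E₂/h₂ = λE₁/(1 + λh₁).
Solve for λ: λE₁h₂ = E₂(1 + λh₁) → λ(E₁h₂ − E₂h₁) = E₂ → λ = E₂/(E₁h₂ − E₂h₁).
λ = 8.8/(12×48 − 8.8×53) = 8.8/109.6 = 0.08029 per s.

0.080 per s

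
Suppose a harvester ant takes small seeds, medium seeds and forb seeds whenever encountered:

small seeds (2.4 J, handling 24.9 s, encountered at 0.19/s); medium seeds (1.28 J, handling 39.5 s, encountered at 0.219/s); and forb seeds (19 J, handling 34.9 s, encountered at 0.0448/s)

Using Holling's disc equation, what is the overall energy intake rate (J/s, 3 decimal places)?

0.100 J/s

R = (0.19×2.4 + 0.219×1.28 + 0.0448×19) / (1 + 0.19×24.9 + 0.219×39.5 + 0.0448×34.9) = 1.588/15.95 = 0.09956 J/s.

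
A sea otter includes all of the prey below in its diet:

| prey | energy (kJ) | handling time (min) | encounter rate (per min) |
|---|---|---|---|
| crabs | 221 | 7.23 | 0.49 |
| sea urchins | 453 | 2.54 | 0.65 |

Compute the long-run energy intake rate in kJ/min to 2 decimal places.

65.02 kJ/min

R = Σλ_iE_i / (1 + Σλ_ih_i)
Numerator: 0.49×221 + 0.65×453 = 402.7
Denominator: 1 + 0.49×7.23 + 0.65×2.54 = 6.194
R = 402.7/6.194 = 65.02 kJ/min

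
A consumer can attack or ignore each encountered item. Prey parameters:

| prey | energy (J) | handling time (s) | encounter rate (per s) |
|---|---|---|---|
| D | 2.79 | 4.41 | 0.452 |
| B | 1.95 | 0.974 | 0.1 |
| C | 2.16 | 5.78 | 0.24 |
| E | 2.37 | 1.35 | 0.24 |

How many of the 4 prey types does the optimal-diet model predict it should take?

Rank by E/h (J/s): B 2, E 1.76, D 0.633, C 0.374. Include each in turn until the next type's E/h falls below the running intake rate.
Rate on top 1: 0.1777. E: 1.76 > 0.1777 → include.
Rate on top 2: 0.5374. D: 0.633 > 0.5374 → include.
Rate on top 3: 0.593. C: 0.374 < 0.593 → exclude; stop.
Optimal diet: B, E, D — 3 of 4 types.

3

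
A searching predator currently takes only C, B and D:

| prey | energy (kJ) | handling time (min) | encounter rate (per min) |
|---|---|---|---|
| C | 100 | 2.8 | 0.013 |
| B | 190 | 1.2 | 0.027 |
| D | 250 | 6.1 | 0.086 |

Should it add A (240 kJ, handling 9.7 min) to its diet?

Intake rate on the current diet: R = (0.013×100 + 0.027×190 + 0.086×250) / (1 + 0.013×2.8 + 0.027×1.2 + 0.086×6.1) = 27.93/1.593 = 17.53 kJ/min.
A: E/h = 240/9.7 = 24.74 kJ/min.
24.74 > 17.53, so adding A raises the average — include it.

Yes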